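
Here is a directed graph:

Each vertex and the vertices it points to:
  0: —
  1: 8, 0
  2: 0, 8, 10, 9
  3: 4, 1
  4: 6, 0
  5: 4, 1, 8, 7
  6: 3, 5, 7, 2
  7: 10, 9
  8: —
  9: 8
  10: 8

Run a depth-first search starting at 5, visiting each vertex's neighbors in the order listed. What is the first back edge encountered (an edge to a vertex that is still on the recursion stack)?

3->4

DFS from 5 (visiting each vertex's neighbors in the order listed); mark gray on enter, black on exit:
5 gray
  4 gray
    6 gray
      3 gray
        3→4: 4 is gray → back edge
First back edge: 3 → 4.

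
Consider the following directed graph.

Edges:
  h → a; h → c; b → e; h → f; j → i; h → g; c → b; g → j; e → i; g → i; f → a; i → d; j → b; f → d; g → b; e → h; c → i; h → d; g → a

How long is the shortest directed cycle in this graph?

For each vertex v, BFS finds the shortest path from v back to v.
The shortest such closed walk is h → c → b → e → h, length 4.

4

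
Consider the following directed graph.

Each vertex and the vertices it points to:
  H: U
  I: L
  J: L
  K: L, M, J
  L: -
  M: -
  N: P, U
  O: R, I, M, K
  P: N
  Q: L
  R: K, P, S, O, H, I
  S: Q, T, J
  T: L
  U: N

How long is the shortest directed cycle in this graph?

For each vertex v, BFS finds the shortest path from v back to v.
The shortest such closed walk is R → O → R, length 2.

2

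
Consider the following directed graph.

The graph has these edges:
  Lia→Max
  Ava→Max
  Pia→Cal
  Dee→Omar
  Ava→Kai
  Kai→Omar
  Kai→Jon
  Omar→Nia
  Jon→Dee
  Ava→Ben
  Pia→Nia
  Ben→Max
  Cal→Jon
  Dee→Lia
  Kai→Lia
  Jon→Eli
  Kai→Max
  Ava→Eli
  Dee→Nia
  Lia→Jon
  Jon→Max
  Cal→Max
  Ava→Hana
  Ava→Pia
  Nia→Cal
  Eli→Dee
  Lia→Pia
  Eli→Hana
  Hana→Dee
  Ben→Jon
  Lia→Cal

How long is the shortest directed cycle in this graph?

For each vertex v, BFS finds the shortest path from v back to v.
The shortest such closed walk is Dee → Lia → Jon → Dee, length 3.

3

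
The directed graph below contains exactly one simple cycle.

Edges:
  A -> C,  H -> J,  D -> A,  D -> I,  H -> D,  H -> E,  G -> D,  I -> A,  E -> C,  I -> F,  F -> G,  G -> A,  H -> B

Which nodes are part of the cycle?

D, F, G, I

DFS with gray/black marking from D:
D gray
  I gray
    A gray
      C gray
      C black
    A black
    F gray
      G gray
        G→D: D is gray → back edge
Back edge closes the cycle D → I → F → G → D; its vertices are {D, F, G, I}.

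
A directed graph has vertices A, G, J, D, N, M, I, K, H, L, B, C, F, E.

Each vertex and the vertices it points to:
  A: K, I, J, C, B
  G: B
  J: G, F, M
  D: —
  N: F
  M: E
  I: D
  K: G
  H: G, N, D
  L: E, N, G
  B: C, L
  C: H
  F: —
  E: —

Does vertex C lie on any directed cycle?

Yes

C is on a cycle iff C can reach itself via ≥1 edge.
C → H → G → B → C — yes.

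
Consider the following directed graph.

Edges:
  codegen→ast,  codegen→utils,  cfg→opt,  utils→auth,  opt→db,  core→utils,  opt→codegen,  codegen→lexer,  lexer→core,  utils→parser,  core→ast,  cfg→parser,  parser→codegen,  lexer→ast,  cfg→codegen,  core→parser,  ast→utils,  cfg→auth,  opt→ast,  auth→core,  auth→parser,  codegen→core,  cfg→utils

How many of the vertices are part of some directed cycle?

A vertex is on a directed cycle iff it belongs to a strongly connected component of size ≥ 2 (or has a self-loop).
The vertices on cycles are {ast, auth, core, lexer, utils, parser, codegen} — 7 in total.

7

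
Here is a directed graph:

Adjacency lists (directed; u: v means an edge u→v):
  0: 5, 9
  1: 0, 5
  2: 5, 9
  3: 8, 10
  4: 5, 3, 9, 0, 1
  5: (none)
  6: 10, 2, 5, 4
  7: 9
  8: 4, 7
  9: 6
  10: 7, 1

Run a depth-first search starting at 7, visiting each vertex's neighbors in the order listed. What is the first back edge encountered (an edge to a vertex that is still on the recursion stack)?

10→7

DFS from 7 (visiting each vertex's neighbors in the order listed); mark gray on enter, black on exit:
7 gray
  9 gray
    6 gray
      10 gray
        10→7: 7 is gray → back edge
First back edge: 10 → 7.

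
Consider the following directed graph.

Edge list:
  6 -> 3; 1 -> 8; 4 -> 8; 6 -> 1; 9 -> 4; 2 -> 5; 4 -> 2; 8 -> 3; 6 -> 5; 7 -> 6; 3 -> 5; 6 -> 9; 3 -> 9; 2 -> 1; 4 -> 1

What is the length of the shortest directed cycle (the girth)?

For each vertex v, BFS finds the shortest path from v back to v.
The shortest such closed walk is 9 → 4 → 8 → 3 → 9, length 4.

4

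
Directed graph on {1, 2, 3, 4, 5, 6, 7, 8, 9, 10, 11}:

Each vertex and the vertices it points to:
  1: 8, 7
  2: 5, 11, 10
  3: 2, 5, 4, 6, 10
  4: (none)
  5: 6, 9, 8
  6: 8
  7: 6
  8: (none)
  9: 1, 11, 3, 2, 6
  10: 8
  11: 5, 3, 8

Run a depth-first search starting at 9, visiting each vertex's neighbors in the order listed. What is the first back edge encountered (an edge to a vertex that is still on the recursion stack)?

DFS from 9 (visiting each vertex's neighbors in the order listed); mark gray on enter, black on exit:
9 gray
  1 gray
    8 gray
    8 black
    7 gray
      6 gray
        6→8: 8 black — skip
      6 black
    7 black
  1 black
  11 gray
    5 gray
      5→6: 6 black — skip
      5→9: 9 is gray → back edge
First back edge: 5 → 9.

5→9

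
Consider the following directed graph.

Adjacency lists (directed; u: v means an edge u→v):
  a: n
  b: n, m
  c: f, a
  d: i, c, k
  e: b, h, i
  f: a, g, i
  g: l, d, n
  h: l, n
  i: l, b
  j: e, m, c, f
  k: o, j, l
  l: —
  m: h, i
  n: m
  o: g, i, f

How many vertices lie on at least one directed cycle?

12

A vertex is on a directed cycle iff it belongs to a strongly connected component of size ≥ 2 (or has a self-loop).
The vertices on cycles are {b, c, d, f, g, h, i, j, k, m, n, o} — 12 in total.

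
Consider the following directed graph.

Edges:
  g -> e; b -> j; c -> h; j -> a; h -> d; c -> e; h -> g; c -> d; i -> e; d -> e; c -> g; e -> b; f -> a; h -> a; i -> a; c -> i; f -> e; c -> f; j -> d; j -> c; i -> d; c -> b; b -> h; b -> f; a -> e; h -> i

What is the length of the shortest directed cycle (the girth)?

3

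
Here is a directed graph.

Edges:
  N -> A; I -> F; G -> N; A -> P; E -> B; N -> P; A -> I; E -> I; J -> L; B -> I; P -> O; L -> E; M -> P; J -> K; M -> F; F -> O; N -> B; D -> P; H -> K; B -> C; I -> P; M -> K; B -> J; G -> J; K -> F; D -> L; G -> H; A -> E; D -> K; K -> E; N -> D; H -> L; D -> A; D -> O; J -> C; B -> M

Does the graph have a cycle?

Yes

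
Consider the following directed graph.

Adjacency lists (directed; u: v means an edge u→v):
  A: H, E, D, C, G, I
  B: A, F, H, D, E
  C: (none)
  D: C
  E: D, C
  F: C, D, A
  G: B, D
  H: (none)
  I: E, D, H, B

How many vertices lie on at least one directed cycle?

A vertex is on a directed cycle iff it belongs to a strongly connected component of size ≥ 2 (or has a self-loop).
The vertices on cycles are {A, B, F, G, I} — 5 in total.

5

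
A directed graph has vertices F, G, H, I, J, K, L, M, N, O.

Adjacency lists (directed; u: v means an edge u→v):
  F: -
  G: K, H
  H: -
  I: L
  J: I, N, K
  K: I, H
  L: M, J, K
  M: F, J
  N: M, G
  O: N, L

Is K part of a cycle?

K is on a cycle iff K can reach itself via ≥1 edge.
K → I → L → K — yes.

Yes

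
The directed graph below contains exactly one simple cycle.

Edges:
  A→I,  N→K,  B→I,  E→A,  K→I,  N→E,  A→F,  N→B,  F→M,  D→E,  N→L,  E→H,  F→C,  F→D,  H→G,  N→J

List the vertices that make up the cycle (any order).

DFS with gray/black marking from E:
E gray
  H gray
    G gray
    G black
  H black
  A gray
    F gray
      D gray
        D→E: E is gray → back edge
Back edge closes the cycle E → A → F → D → E; its vertices are {A, D, E, F}.

A, D, E, F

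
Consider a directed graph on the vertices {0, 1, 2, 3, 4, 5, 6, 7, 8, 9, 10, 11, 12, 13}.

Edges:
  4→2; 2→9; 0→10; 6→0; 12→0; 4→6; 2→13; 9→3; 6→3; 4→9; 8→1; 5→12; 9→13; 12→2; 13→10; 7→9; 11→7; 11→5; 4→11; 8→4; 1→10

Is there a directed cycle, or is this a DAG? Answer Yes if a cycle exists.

No

DFS with white/gray/black marking, starting from 5:
5 gray
  12 gray
    2 gray
      13 gray
        10 gray
        10 black
      13 black
      9 gray
        9→13: 13 black — skip
        3 gray
        3 black
      9 black
    2 black
    0 gray
      0→10: 10 black — skip
    0 black
  12 black
5 black
1 gray
  1→10: 10 black — skip
1 black
4 gray
  6 gray
    6→3: 3 black — skip
    6→0: 0 black — skip
  6 black
  4→2: 2 black — skip
  11 gray
    7 gray
      7→9: 9 black — skip
    7 black
    11→5: 5 black — skip
  11 black
  4→9: 9 black — skip
4 black
8 gray
  8→1: 1 black — skip
  8→4: 4 black — skip
8 black
Every edge goes to a white or black vertex — no back edge, so the graph is acyclic.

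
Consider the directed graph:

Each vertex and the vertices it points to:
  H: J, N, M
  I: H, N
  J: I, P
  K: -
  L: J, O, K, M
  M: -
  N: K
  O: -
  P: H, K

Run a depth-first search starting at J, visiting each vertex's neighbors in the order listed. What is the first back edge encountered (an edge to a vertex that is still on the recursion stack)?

DFS from J (visiting each vertex's neighbors in the order listed); mark gray on enter, black on exit:
J gray
  I gray
    H gray
      H→J: J is gray → back edge
First back edge: H → J.

H->J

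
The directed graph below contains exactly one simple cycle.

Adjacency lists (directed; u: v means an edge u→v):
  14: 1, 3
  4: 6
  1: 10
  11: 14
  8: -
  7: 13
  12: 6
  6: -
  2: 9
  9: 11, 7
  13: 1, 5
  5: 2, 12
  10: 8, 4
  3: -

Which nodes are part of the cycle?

DFS with gray/black marking from 9:
9 gray
  11 gray
    14 gray
      1 gray
        10 gray
          8 gray
          8 black
          4 gray
            6 gray
            6 black
          4 black
        10 black
      1 black
      3 gray
      3 black
    14 black
  11 black
  7 gray
    13 gray
      13→1: 1 black — skip
      5 gray
        2 gray
          2→9: 9 is gray → back edge
Back edge closes the cycle 9 → 7 → 13 → 5 → 2 → 9; its vertices are {2, 5, 7, 9, 13}.

2, 5, 7, 9, 13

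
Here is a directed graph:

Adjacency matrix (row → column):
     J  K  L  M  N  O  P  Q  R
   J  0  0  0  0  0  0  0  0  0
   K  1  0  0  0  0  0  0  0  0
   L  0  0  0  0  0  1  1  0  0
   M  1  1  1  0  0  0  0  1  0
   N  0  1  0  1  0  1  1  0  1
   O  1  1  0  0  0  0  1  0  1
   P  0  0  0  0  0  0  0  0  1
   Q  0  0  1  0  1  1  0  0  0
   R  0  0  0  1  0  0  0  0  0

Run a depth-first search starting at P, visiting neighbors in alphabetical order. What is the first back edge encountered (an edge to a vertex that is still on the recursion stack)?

O->P

DFS from P (visiting neighbors in alphabetical order); mark gray on enter, black on exit:
P gray
  R gray
    M gray
      J gray
      J black
      K gray
        K→J: J black — skip
      K black
      L gray
        O gray
          O→J: J black — skip
          O→K: K black — skip
          O→P: P is gray → back edge
First back edge: O → P.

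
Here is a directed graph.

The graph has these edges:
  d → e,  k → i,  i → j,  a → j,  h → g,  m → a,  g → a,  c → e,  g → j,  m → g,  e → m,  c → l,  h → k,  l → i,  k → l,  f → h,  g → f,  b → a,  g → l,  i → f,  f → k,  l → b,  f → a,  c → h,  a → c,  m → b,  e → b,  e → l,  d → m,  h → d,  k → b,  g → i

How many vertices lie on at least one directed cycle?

A vertex is on a directed cycle iff it belongs to a strongly connected component of size ≥ 2 (or has a self-loop).
The vertices on cycles are {a, b, c, d, e, f, g, h, i, k, l, m} — 12 in total.

12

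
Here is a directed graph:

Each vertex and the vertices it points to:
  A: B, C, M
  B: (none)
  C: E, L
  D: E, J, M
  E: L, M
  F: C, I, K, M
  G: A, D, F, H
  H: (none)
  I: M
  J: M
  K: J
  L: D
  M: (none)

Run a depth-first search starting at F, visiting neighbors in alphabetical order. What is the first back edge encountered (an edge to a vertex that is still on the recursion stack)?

D->E

DFS from F (visiting neighbors in alphabetical order); mark gray on enter, black on exit:
F gray
  C gray
    E gray
      L gray
        D gray
          D→E: E is gray → back edge
First back edge: D → E.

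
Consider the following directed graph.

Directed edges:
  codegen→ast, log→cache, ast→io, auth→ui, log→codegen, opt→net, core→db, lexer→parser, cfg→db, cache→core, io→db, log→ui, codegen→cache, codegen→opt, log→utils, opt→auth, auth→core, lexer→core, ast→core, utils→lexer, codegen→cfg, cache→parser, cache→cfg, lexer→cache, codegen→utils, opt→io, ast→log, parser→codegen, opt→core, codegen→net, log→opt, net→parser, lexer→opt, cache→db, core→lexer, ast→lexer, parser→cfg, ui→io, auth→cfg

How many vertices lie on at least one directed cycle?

A vertex is on a directed cycle iff it belongs to a strongly connected component of size ≥ 2 (or has a self-loop).
The vertices on cycles are {ast, log, net, opt, auth, core, cache, lexer, utils, parser, codegen} — 11 in total.

11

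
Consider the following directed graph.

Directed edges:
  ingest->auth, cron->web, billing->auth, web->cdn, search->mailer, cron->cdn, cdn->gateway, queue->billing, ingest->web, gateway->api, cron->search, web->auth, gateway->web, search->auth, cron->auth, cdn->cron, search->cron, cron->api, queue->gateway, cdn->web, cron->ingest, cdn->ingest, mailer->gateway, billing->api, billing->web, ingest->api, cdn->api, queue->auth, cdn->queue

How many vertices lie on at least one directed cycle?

A vertex is on a directed cycle iff it belongs to a strongly connected component of size ≥ 2 (or has a self-loop).
The vertices on cycles are {cdn, web, cron, queue, ingest, mailer, search, billing, gateway} — 9 in total.

9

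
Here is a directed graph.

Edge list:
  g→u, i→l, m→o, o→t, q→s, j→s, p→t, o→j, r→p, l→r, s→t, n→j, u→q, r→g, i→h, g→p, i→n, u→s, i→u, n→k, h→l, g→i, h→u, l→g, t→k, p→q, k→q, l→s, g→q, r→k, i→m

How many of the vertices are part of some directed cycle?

A vertex is on a directed cycle iff it belongs to a strongly connected component of size ≥ 2 (or has a self-loop).
The vertices on cycles are {g, h, i, k, l, q, r, s, t} — 9 in total.

9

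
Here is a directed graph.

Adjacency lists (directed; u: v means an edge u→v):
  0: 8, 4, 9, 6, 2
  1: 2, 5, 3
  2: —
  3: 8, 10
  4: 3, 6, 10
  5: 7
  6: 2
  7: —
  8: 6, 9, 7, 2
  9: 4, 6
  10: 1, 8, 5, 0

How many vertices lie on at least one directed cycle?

7

A vertex is on a directed cycle iff it belongs to a strongly connected component of size ≥ 2 (or has a self-loop).
The vertices on cycles are {0, 1, 3, 4, 8, 9, 10} — 7 in total.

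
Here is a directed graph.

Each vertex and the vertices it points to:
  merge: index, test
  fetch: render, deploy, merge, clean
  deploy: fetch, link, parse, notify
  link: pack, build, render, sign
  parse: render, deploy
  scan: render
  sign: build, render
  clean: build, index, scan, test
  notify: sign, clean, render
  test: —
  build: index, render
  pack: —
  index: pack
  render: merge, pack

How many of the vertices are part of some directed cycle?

A vertex is on a directed cycle iff it belongs to a strongly connected component of size ≥ 2 (or has a self-loop).
The vertices on cycles are {fetch, parse, deploy} — 3 in total.

3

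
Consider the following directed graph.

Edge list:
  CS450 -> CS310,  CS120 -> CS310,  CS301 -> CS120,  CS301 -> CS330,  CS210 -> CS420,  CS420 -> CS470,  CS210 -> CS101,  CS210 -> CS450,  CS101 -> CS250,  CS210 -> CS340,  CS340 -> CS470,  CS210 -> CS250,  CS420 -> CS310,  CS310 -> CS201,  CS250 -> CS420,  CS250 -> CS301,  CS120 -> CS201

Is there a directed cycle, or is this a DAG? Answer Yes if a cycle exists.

No

DFS with white/gray/black marking, starting from CS201:
CS201 gray
CS201 black
CS301 gray
  CS120 gray
    CS120→CS201: CS201 black — skip
    CS310 gray
      CS310→CS201: CS201 black — skip
    CS310 black
  CS120 black
  CS330 gray
  CS330 black
CS301 black
CS210 gray
  CS250 gray
    CS250→CS301: CS301 black — skip
    CS420 gray
      CS420→CS310: CS310 black — skip
      CS470 gray
      CS470 black
    CS420 black
  CS250 black
  CS210→CS420: CS420 black — skip
  CS450 gray
    CS450→CS310: CS310 black — skip
  CS450 black
  CS340 gray
    CS340→CS470: CS470 black — skip
  CS340 black
  CS101 gray
    CS101→CS250: CS250 black — skip
  CS101 black
CS210 black
Every edge goes to a white or black vertex — no back edge, so the graph is acyclic.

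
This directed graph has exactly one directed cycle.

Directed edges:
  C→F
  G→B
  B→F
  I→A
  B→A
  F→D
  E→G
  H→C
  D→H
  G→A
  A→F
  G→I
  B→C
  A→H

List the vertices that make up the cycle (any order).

DFS with gray/black marking from C:
C gray
  F gray
    D gray
      H gray
        H→C: C is gray → back edge
Back edge closes the cycle C → F → D → H → C; its vertices are {C, D, F, H}.

C, D, F, H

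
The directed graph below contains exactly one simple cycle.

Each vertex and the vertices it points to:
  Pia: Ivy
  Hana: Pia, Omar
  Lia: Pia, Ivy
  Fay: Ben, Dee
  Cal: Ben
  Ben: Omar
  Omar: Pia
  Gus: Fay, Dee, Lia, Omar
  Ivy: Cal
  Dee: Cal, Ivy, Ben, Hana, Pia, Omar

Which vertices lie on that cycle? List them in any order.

Ben, Cal, Ivy, Pia, Omar

DFS with gray/black marking from Ben:
Ben gray
  Omar gray
    Pia gray
      Ivy gray
        Cal gray
          Cal→Ben: Ben is gray → back edge
Back edge closes the cycle Ben → Omar → Pia → Ivy → Cal → Ben; its vertices are {Ben, Cal, Ivy, Pia, Omar}.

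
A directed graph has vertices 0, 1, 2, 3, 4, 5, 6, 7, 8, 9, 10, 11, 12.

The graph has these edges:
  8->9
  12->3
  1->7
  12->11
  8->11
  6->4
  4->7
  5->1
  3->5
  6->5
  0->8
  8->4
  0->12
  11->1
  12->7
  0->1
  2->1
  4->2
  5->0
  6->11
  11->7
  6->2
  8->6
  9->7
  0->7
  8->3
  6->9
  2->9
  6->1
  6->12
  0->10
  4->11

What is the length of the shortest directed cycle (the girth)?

4

For each vertex v, BFS finds the shortest path from v back to v.
The shortest such closed walk is 0 → 12 → 3 → 5 → 0, length 4.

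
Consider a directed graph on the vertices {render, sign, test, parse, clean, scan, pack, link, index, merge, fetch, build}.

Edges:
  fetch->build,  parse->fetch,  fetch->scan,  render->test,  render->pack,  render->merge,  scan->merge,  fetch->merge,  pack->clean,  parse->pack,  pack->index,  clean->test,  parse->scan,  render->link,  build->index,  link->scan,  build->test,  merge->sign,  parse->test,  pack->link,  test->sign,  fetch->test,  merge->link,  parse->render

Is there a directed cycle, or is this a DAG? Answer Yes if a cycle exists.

DFS with white/gray/black marking, starting from scan:
scan gray
  merge gray
    link gray
      link→scan: scan is gray → back edge
Back edge found, so a cycle exists: scan → merge → link → scan.

Yes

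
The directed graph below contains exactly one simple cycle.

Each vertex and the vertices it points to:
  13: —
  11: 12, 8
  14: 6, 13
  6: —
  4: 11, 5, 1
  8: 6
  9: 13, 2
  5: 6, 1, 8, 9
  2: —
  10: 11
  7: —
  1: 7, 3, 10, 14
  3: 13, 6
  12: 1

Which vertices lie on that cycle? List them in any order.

1, 10, 11, 12

DFS with gray/black marking from 1:
1 gray
  7 gray
  7 black
  3 gray
    13 gray
    13 black
    6 gray
    6 black
  3 black
  10 gray
    11 gray
      12 gray
        12→1: 1 is gray → back edge
Back edge closes the cycle 1 → 10 → 11 → 12 → 1; its vertices are {1, 10, 11, 12}.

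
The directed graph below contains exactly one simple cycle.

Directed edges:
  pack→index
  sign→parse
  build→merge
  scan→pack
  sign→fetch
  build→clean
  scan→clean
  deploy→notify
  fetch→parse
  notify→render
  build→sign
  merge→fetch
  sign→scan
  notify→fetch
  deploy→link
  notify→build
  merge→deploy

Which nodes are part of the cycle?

build, merge, deploy, notify

DFS with gray/black marking from build:
build gray
  clean gray
  clean black
  sign gray
    parse gray
    parse black
    fetch gray
      fetch→parse: parse black — skip
    fetch black
    scan gray
      scan→clean: clean black — skip
      pack gray
        index gray
        index black
      pack black
    scan black
  sign black
  merge gray
    merge→fetch: fetch black — skip
    deploy gray
      link gray
      link black
      notify gray
        render gray
        render black
        notify→build: build is gray → back edge
Back edge closes the cycle build → merge → deploy → notify → build; its vertices are {build, merge, deploy, notify}.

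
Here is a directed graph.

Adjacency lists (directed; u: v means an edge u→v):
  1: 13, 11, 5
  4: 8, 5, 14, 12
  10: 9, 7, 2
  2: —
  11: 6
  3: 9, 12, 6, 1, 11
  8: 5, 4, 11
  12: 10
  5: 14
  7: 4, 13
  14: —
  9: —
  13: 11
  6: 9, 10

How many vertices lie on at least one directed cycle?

A vertex is on a directed cycle iff it belongs to a strongly connected component of size ≥ 2 (or has a self-loop).
The vertices on cycles are {4, 6, 7, 8, 10, 11, 12, 13} — 8 in total.

8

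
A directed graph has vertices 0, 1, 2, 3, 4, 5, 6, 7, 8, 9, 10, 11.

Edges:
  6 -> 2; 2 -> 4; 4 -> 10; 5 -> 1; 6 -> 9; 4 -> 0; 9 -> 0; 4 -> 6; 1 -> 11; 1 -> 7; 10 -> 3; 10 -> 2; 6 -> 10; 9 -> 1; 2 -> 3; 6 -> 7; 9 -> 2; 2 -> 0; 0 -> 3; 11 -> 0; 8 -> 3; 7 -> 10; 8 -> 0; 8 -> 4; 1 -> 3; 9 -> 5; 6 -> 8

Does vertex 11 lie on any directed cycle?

No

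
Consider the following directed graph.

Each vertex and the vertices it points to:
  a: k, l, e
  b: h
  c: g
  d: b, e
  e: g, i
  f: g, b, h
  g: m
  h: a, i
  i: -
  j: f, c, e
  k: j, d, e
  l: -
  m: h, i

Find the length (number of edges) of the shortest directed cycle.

5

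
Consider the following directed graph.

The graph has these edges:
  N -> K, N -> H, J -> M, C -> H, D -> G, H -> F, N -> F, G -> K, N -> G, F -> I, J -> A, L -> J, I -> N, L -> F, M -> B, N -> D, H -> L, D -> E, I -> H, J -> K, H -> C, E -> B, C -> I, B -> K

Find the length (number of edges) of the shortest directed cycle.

2

For each vertex v, BFS finds the shortest path from v back to v.
The shortest such closed walk is C → H → C, length 2.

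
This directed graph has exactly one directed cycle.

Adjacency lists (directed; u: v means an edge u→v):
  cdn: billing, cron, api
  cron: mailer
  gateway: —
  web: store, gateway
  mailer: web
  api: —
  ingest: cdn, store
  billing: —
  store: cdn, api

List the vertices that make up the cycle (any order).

cdn, web, cron, store, mailer

DFS with gray/black marking from cdn:
cdn gray
  billing gray
  billing black
  cron gray
    mailer gray
      web gray
        store gray
          store→cdn: cdn is gray → back edge
Back edge closes the cycle cdn → cron → mailer → web → store → cdn; its vertices are {cdn, web, cron, store, mailer}.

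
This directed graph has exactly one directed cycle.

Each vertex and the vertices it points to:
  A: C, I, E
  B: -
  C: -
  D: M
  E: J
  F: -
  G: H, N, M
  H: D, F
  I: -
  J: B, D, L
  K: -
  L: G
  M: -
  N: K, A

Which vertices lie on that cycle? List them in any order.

A, E, G, J, L, N

DFS with gray/black marking from J:
J gray
  B gray
  B black
  D gray
    M gray
    M black
  D black
  L gray
    G gray
      H gray
        H→D: D black — skip
        F gray
        F black
      H black
      N gray
        K gray
        K black
        A gray
          C gray
          C black
          I gray
          I black
          E gray
            E→J: J is gray → back edge
Back edge closes the cycle J → L → G → N → A → E → J; its vertices are {A, E, G, J, L, N}.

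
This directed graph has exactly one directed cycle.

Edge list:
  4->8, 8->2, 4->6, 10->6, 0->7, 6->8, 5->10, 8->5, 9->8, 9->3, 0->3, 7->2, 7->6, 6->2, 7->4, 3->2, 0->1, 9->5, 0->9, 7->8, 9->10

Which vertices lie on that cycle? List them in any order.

DFS with gray/black marking from 5:
5 gray
  10 gray
    6 gray
      8 gray
        8→5: 5 is gray → back edge
Back edge closes the cycle 5 → 10 → 6 → 8 → 5; its vertices are {5, 6, 8, 10}.

5, 6, 8, 10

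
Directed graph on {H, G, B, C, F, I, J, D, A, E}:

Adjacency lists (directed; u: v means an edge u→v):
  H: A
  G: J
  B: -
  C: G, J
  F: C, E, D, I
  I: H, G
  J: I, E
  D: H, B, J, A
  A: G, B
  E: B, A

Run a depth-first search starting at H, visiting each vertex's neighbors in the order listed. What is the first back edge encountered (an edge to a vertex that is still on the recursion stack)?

I->H

DFS from H (visiting each vertex's neighbors in the order listed); mark gray on enter, black on exit:
H gray
  A gray
    G gray
      J gray
        I gray
          I→H: H is gray → back edge
First back edge: I → H.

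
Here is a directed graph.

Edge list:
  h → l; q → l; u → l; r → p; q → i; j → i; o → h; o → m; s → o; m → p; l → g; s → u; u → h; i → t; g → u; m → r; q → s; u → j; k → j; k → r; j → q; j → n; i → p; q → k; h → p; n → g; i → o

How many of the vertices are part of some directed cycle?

11

A vertex is on a directed cycle iff it belongs to a strongly connected component of size ≥ 2 (or has a self-loop).
The vertices on cycles are {g, h, i, j, k, l, n, o, q, s, u} — 11 in total.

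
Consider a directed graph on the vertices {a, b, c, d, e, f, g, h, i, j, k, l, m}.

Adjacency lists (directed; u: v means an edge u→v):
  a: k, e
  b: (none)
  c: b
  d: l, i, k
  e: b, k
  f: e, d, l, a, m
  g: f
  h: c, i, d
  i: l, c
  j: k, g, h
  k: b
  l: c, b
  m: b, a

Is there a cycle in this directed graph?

No

DFS with white/gray/black marking, starting from h:
h gray
  c gray
    b gray
    b black
  c black
  i gray
    l gray
      l→c: c black — skip
      l→b: b black — skip
    l black
    i→c: c black — skip
  i black
  d gray
    d→l: l black — skip
    d→i: i black — skip
    k gray
      k→b: b black — skip
    k black
  d black
h black
a gray
  a→k: k black — skip
  e gray
    e→b: b black — skip
    e→k: k black — skip
  e black
a black
f gray
  f→e: e black — skip
  f→d: d black — skip
  f→l: l black — skip
  f→a: a black — skip
  m gray
    m→b: b black — skip
    m→a: a black — skip
  m black
f black
g gray
  g→f: f black — skip
g black
j gray
  j→k: k black — skip
  j→g: g black — skip
  j→h: h black — skip
j black
Every edge goes to a white or black vertex — no back edge, so the graph is acyclic.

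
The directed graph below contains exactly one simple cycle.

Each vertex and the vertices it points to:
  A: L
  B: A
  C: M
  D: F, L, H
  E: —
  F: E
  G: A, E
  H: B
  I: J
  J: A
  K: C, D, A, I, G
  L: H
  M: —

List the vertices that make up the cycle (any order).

DFS with gray/black marking from H:
H gray
  B gray
    A gray
      L gray
        L→H: H is gray → back edge
Back edge closes the cycle H → B → A → L → H; its vertices are {A, B, H, L}.

A, B, H, L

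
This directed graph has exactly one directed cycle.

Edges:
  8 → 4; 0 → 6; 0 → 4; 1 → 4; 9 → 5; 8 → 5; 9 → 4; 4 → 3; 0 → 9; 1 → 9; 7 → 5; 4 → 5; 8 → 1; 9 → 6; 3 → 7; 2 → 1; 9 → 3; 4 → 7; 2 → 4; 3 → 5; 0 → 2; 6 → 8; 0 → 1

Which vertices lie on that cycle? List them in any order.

DFS with gray/black marking from 9:
9 gray
  5 gray
  5 black
  6 gray
    8 gray
      1 gray
        1→9: 9 is gray → back edge
Back edge closes the cycle 9 → 6 → 8 → 1 → 9; its vertices are {1, 6, 8, 9}.

1, 6, 8, 9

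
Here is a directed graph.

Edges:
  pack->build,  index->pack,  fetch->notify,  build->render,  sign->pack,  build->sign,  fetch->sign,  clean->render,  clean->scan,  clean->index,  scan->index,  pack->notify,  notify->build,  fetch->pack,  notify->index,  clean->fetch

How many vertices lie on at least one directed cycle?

A vertex is on a directed cycle iff it belongs to a strongly connected component of size ≥ 2 (or has a self-loop).
The vertices on cycles are {pack, sign, build, index, notify} — 5 in total.

5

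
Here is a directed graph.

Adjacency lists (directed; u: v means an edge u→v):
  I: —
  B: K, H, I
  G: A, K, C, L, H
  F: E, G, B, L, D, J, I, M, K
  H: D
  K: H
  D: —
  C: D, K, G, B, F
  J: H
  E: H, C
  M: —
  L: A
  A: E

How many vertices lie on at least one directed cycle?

6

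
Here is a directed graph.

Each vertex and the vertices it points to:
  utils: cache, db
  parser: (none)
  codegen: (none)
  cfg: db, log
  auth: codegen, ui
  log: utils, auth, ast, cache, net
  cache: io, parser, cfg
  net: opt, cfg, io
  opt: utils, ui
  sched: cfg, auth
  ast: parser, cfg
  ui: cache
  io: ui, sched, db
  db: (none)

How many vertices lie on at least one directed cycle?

11

A vertex is on a directed cycle iff it belongs to a strongly connected component of size ≥ 2 (or has a self-loop).
The vertices on cycles are {io, ui, ast, cfg, log, net, opt, auth, cache, sched, utils} — 11 in total.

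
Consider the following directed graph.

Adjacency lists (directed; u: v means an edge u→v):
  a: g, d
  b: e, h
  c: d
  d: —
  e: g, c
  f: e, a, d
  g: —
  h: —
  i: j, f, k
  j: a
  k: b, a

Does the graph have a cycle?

No

DFS with white/gray/black marking, starting from i:
i gray
  j gray
    a gray
      g gray
      g black
      d gray
      d black
    a black
  j black
  f gray
    e gray
      e→g: g black — skip
      c gray
        c→d: d black — skip
      c black
    e black
    f→a: a black — skip
    f→d: d black — skip
  f black
  k gray
    b gray
      b→e: e black — skip
      h gray
      h black
    b black
    k→a: a black — skip
  k black
i black
Every edge goes to a white or black vertex — no back edge, so the graph is acyclic.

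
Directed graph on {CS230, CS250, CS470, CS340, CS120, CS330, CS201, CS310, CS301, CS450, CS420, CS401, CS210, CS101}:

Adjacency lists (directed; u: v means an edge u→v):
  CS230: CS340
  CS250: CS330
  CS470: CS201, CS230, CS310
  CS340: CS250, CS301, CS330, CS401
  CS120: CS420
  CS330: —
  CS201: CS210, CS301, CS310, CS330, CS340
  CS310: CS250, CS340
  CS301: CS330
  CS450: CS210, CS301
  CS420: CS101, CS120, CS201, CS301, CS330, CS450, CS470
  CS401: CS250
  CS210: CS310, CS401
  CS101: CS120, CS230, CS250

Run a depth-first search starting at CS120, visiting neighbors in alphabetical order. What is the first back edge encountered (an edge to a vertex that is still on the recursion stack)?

CS101->CS120

DFS from CS120 (visiting neighbors in alphabetical order); mark gray on enter, black on exit:
CS120 gray
  CS420 gray
    CS101 gray
      CS101→CS120: CS120 is gray → back edge
First back edge: CS101 → CS120.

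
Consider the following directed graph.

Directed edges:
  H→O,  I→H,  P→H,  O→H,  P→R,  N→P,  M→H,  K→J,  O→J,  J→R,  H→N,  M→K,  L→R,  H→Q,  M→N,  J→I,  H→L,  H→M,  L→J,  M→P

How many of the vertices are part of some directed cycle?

9

A vertex is on a directed cycle iff it belongs to a strongly connected component of size ≥ 2 (or has a self-loop).
The vertices on cycles are {H, I, J, K, L, M, N, O, P} — 9 in total.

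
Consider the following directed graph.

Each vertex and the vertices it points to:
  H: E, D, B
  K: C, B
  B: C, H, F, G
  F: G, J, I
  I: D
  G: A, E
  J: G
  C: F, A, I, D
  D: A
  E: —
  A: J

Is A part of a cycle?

Yes

A is on a cycle iff A can reach itself via ≥1 edge.
A → J → G → A — yes.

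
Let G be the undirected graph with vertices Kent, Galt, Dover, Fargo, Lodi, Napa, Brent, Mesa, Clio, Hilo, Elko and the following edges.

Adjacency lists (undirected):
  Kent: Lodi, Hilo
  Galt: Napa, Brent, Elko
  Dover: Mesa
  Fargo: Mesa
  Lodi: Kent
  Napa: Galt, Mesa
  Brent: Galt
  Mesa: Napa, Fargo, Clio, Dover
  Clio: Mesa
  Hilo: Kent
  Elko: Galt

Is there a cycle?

DFS, tracking each vertex's parent; an edge to a visited non-parent vertex closes a cycle.
Start from Dover:
visit Dover (parent –)
  visit Mesa (parent Dover)
    visit Napa (parent Mesa)
      visit Galt (parent Napa)
        Galt–Napa: parent, skip
        visit Brent (parent Galt)
          Brent–Galt: parent, skip
        visit Elko (parent Galt)
          Elko–Galt: parent, skip
      Napa–Mesa: parent, skip
    visit Fargo (parent Mesa)
      Fargo–Mesa: parent, skip
    visit Clio (parent Mesa)
      Clio–Mesa: parent, skip
    Mesa–Dover: parent, skip
visit Kent (parent –)
  visit Lodi (parent Kent)
    Lodi–Kent: parent, skip
  visit Hilo (parent Kent)
    Hilo–Kent: parent, skip
No non-parent visited neighbor found — the graph is a forest.

No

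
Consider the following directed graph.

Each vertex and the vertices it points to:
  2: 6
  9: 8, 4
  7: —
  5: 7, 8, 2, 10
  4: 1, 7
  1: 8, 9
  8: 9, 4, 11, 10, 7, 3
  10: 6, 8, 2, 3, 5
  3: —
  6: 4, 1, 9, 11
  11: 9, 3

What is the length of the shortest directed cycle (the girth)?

For each vertex v, BFS finds the shortest path from v back to v.
The shortest such closed walk is 10 → 5 → 10, length 2.

2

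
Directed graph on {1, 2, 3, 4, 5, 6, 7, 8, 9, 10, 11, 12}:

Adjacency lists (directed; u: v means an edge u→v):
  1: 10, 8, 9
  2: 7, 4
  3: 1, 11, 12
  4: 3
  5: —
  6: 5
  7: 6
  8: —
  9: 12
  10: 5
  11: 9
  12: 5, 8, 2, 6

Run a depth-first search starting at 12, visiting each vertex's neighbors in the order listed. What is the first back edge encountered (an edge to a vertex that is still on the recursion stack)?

9->12

DFS from 12 (visiting each vertex's neighbors in the order listed); mark gray on enter, black on exit:
12 gray
  5 gray
  5 black
  8 gray
  8 black
  2 gray
    7 gray
      6 gray
        6→5: 5 black — skip
      6 black
    7 black
    4 gray
      3 gray
        1 gray
          10 gray
            10→5: 5 black — skip
          10 black
          1→8: 8 black — skip
          9 gray
            9→12: 12 is gray → back edge
First back edge: 9 → 12.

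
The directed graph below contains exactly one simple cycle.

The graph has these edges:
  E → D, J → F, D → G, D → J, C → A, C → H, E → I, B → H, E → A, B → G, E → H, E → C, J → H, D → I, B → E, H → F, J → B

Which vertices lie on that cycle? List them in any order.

B, D, E, J

DFS with gray/black marking from E:
E gray
  A gray
  A black
  C gray
    C→A: A black — skip
    H gray
      F gray
      F black
    H black
  C black
  I gray
  I black
  D gray
    G gray
    G black
    J gray
      B gray
        B→H: H black — skip
        B→G: G black — skip
        B→E: E is gray → back edge
Back edge closes the cycle E → D → J → B → E; its vertices are {B, D, E, J}.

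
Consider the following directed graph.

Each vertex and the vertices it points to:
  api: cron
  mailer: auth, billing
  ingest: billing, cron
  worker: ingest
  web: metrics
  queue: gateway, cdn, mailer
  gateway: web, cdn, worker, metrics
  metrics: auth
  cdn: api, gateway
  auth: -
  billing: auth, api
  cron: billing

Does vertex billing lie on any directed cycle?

billing is on a cycle iff billing can reach itself via ≥1 edge.
billing → api → cron → billing — yes.

Yes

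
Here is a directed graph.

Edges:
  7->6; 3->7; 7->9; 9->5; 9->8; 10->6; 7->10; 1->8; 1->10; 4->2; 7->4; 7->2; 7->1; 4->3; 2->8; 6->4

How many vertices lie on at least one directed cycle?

A vertex is on a directed cycle iff it belongs to a strongly connected component of size ≥ 2 (or has a self-loop).
The vertices on cycles are {1, 3, 4, 6, 7, 10} — 6 in total.

6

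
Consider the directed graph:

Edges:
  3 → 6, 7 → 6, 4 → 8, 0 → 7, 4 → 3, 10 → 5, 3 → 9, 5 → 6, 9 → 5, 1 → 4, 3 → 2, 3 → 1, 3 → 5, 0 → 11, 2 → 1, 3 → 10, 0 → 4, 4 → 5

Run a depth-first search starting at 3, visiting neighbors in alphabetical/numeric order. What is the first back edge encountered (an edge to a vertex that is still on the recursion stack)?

4->3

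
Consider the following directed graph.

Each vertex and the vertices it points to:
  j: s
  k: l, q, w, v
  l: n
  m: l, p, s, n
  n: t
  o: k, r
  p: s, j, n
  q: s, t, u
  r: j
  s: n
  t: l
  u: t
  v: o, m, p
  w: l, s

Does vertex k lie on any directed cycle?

k is on a cycle iff k can reach itself via ≥1 edge.
k → v → o → k — yes.

Yes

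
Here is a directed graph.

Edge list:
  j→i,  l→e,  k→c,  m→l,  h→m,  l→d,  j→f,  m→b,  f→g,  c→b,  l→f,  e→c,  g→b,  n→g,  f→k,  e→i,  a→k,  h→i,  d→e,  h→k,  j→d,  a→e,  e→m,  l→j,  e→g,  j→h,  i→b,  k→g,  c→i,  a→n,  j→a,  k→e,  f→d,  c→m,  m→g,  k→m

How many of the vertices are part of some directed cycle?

10

A vertex is on a directed cycle iff it belongs to a strongly connected component of size ≥ 2 (or has a self-loop).
The vertices on cycles are {a, c, d, e, f, h, j, k, l, m} — 10 in total.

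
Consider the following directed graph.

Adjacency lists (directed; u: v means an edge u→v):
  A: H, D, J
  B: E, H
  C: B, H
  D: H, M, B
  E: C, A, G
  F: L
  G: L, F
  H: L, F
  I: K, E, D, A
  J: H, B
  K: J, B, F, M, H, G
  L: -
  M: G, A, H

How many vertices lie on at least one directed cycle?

7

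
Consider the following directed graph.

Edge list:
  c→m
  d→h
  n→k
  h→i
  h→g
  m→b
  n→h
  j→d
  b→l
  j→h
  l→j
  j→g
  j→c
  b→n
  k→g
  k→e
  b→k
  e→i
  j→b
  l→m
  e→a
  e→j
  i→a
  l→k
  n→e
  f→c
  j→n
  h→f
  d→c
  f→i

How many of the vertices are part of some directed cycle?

A vertex is on a directed cycle iff it belongs to a strongly connected component of size ≥ 2 (or has a self-loop).
The vertices on cycles are {b, c, d, e, f, h, j, k, l, m, n} — 11 in total.

11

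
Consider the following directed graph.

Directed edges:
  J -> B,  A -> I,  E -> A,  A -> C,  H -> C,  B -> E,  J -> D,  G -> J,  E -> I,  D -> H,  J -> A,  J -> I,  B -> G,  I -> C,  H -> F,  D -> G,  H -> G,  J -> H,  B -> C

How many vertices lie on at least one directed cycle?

A vertex is on a directed cycle iff it belongs to a strongly connected component of size ≥ 2 (or has a self-loop).
The vertices on cycles are {B, D, G, H, J} — 5 in total.

5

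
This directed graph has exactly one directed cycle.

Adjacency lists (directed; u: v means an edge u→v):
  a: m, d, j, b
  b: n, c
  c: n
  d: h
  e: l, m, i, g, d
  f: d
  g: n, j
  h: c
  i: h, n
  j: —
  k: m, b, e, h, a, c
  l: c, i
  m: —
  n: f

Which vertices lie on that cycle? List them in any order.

c, d, f, h, n

DFS with gray/black marking from d:
d gray
  h gray
    c gray
      n gray
        f gray
          f→d: d is gray → back edge
Back edge closes the cycle d → h → c → n → f → d; its vertices are {c, d, f, h, n}.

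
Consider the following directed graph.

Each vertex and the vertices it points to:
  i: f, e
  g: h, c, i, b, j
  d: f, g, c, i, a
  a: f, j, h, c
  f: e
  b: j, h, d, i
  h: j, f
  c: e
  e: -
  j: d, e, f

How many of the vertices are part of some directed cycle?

6

A vertex is on a directed cycle iff it belongs to a strongly connected component of size ≥ 2 (or has a self-loop).
The vertices on cycles are {a, b, d, g, h, j} — 6 in total.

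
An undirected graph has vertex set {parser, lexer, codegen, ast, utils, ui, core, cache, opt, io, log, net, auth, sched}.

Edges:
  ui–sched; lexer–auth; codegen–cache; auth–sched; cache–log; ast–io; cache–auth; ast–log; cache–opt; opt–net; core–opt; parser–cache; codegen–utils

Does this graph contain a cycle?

DFS, tracking each vertex's parent; an edge to a visited non-parent vertex closes a cycle.
Start from ui:
visit ui (parent –)
  visit sched (parent ui)
    sched–ui: parent, skip
    visit auth (parent sched)
      visit lexer (parent auth)
        lexer–auth: parent, skip
      auth–sched: parent, skip
      visit cache (parent auth)
        visit codegen (parent cache)
          visit utils (parent codegen)
            utils–codegen: parent, skip
          codegen–cache: parent, skip
        visit opt (parent cache)
          visit core (parent opt)
            core–opt: parent, skip
          visit net (parent opt)
            net–opt: parent, skip
          opt–cache: parent, skip
        visit log (parent cache)
          visit ast (parent log)
            visit io (parent ast)
              io–ast: parent, skip
            ast–log: parent, skip
          log–cache: parent, skip
        cache–auth: parent, skip
        visit parser (parent cache)
          parser–cache: parent, skip
No non-parent visited neighbor found — the graph is a forest.

No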